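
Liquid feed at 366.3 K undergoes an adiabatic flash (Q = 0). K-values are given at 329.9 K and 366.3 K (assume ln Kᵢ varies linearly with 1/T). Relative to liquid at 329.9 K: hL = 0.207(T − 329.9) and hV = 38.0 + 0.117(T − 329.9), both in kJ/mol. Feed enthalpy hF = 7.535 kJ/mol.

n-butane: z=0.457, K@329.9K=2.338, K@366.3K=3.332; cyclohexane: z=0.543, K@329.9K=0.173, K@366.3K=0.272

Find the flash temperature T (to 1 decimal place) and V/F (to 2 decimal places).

Adiabatic flash: solve Rachford–Rice at each trial T, then check hF = ψ·hV(T) + (1−ψ)·hL(T).
  T = 329.9 K: K = (2.338, 0.173), RR gives ψ = 0.147, H_out = 5.577 kJ/mol
  T = 366.3 K: K = (3.332, 0.272), RR gives ψ = 0.395, H_out = 21.247 kJ/mol
  T = 348.1 K: K = (2.817, 0.220), RR gives ψ = 0.287, H_out = 14.192 kJ/mol
  T = 339.0 K: K = (2.573, 0.195), RR gives ψ = 0.223, H_out = 10.168 kJ/mol
  T = 334.4 K: K = (2.453, 0.184), RR gives ψ = 0.186, H_out = 7.934 kJ/mol
  T = 332.1 K: K = (2.394, 0.178), RR gives ψ = 0.167, H_out = 6.753 kJ/mol
Linear interpolation between T = 332.1 (H_out = 6.753) and T = 334.4 (H_out = 7.934) on hF = 7.535 gives T ≈ 333.6 K, at which ψ = 0.18.

T = 333.6 K, V/F = 0.18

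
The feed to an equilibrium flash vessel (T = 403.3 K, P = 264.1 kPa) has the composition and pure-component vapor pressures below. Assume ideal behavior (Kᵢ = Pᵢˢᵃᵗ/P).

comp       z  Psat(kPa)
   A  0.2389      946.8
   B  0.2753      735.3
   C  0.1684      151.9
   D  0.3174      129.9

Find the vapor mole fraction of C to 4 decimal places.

Raoult's law: Kᵢ = Pᵢˢᵃᵗ/P = Pᵢˢᵃᵗ/264.1.
  K_A = 946.8/264.1 = 3.585006, K_B = 735.3/264.1 = 2.784173, K_C = 151.9/264.1 = 0.575161, K_D = 129.9/264.1 = 0.491859
Rachford–Rice: g(β) = Σ zᵢ(Kᵢ−1)/(1+β(Kᵢ−1)) = 0.
Feasibility: ΣzᵢKᵢ = 1.8759, Σzᵢ/Kᵢ = 1.1036 — both > 1, two phases present.
Iterate (Newton) starting at β = 0.65:
  β = 0.6500: g = 0.11818, g' = -0.6508 → β = 0.8316
  β = 0.8316: g = 0.00391, g' = -0.6214 → β = 0.8379
Converged at β = 0.8379.
Compositions from xᵢ = zᵢ/(1+β(Kᵢ−1)), yᵢ = Kᵢxᵢ:
  A: x = 0.0755, y = 0.2705
  B: x = 0.1103, y = 0.3072
  C: x = 0.2615, y = 0.1504
  D: x = 0.5527, y = 0.2719

y_C = 0.1504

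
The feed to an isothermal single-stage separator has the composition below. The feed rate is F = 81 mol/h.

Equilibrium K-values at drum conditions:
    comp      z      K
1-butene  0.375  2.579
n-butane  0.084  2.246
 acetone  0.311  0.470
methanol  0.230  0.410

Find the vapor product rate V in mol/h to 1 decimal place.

Rachford–Rice: g(ψ) = Σ zᵢ(Kᵢ−1)/(1+ψ(Kᵢ−1)) = 0.
g(0) = ΣzᵢKᵢ − 1 = 0.396 and g(1) = 1 − Σzᵢ/Kᵢ = -0.405, so a root lies in (0, 1).
Newton–Raphson from ψ = 0.57:
  ψ = 0.570: g = -0.0678, g' = -0.665 → ψ = 0.468
Converged at ψ = 0.468.
Then V = ψ·F = 0.4679·81 = 37.9 mol/h and L = F − V = 43.1 mol/h.

V = 37.9 mol/h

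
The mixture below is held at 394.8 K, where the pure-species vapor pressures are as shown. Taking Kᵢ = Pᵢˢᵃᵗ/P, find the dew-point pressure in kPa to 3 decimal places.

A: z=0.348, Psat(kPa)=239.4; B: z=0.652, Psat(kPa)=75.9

At the dew point ψ → 1, so Σzᵢ/Kᵢ = 1 with Kᵢ = Pᵢˢᵃᵗ/P ⇒ 1/P = Σzᵢ/Pᵢˢᵃᵗ.
1/P = 0.348/239.4 + 0.652/75.9 = 0.010044 ⇒ P = 99.563 kPa

Pdew = 99.563 kPa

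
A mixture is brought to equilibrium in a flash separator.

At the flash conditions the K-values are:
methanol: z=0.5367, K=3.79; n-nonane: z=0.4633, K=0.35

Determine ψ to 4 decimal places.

ψ = 0.6596

Material balance + equilibrium reduce to Σ zᵢ(Kᵢ−1)/(1+ψ(Kᵢ−1)) = 0.
g(0) = ΣzᵢKᵢ − 1 = 1.1962 and g(1) = 1 − Σzᵢ/Kᵢ = -0.4653, so a root lies in (0, 1).
Binary case is linear: z₁(K₁−1)(1+ψ(K₂−1)) + z₂(K₂−1)(1+ψ(K₁−1)) = 0
⇒ ψ = [z₁(K₁−1)+z₂(K₂−1)] / [−(K₁−1)(K₂−1)] = 1.19625/1.81350 = 0.6596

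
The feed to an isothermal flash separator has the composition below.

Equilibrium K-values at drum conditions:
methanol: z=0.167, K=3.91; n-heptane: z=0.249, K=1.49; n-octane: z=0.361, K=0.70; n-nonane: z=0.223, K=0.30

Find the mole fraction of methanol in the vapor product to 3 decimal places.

y_methanol = 0.311

Material balance + equilibrium reduce to Σ zᵢ(Kᵢ−1)/(1+ψ(Kᵢ−1)) = 0.
Check two-phase: ΣzᵢKᵢ = 1.344 > 1 and Σzᵢ/Kᵢ = 1.469 > 1, so g(0) = 0.344 > 0 and g(1) = -0.469 < 0.
Newton–Raphson from ψ = 0.5:
  ψ = 0.500: g = -0.0716, g' = -0.577 → ψ = 0.376
  ψ = 0.376: g = 0.0013, g' = -0.608 → ψ = 0.378
Converged at ψ = 0.378.
Compositions from xᵢ = zᵢ/(1+ψ(Kᵢ−1)), yᵢ = Kᵢxᵢ:
  methanol: x = 0.080, y = 0.311
  n-heptane: x = 0.210, y = 0.313
  n-octane: x = 0.407, y = 0.285
  n-nonane: x = 0.303, y = 0.091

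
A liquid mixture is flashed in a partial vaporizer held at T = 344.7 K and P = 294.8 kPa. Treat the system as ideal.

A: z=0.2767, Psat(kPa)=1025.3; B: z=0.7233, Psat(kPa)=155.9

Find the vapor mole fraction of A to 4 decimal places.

Raoult's law: Kᵢ = Pᵢˢᵃᵗ/P = Pᵢˢᵃᵗ/294.8.
  K_A = 1025.3/294.8 = 3.477951, K_B = 155.9/294.8 = 0.528833
Material balance + equilibrium reduce to Σ zᵢ(Kᵢ−1)/(1+V/F(Kᵢ−1)) = 0.
g(0) = ΣzᵢKᵢ − 1 = 0.3449 and g(1) = 1 − Σzᵢ/Kᵢ = -0.4473, so a root lies in (0, 1).
Binary case is linear: z₁(K₁−1)(1+V/F(K₂−1)) + z₂(K₂−1)(1+V/F(K₁−1)) = 0
⇒ V/F = [z₁(K₁−1)+z₂(K₂−1)] / [−(K₁−1)(K₂−1)] = 0.34485/1.16753 = 0.2954
Compositions from xᵢ = zᵢ/(1+V/F(Kᵢ−1)), yᵢ = Kᵢxᵢ:
  A: x = 0.1598, y = 0.5557
  B: x = 0.8402, y = 0.4443

y_A = 0.5557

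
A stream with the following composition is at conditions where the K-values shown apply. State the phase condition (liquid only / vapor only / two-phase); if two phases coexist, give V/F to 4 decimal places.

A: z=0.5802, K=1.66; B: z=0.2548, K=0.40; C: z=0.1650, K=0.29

ΣzᵢKᵢ = 1.1129; Σzᵢ/Kᵢ = 1.5555.
Both exceed 1, so a two-phase solution exists.
Material balance + equilibrium reduce to Σ zᵢ(Kᵢ−1)/(1+ψ(Kᵢ−1)) = 0.
Newton–Raphson from ψ = 0.69:
  ψ = 0.6900: g = -0.22744, g' = -0.7061 → ψ = 0.3679
  ψ = 0.3679: g = -0.04664, g' = -0.4671 → ψ = 0.2680
  ψ = 0.2680: g = -0.00149, g' = -0.4396 → ψ = 0.2646
Converged at ψ = 0.2646.

two-phase, V/F = 0.2646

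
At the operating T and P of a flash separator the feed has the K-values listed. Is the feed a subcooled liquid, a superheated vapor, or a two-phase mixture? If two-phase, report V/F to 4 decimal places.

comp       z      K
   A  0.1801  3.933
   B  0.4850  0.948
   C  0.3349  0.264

two-phase, V/F = 0.2217

ΣzᵢKᵢ = 1.2565; Σzᵢ/Kᵢ = 1.8260.
Both exceed 1, so a two-phase solution exists.
Rachford–Rice: g(ψ) = Σ zᵢ(Kᵢ−1)/(1+ψ(Kᵢ−1)) = 0.
Newton iteration, ψ⁰ = 0.5:
  ψ = 0.5000: g = -0.20174, g' = -0.7102 → ψ = 0.2160
  ψ = 0.2160: g = 0.00482, g' = -0.8385 → ψ = 0.2217
Converged at ψ = 0.2217.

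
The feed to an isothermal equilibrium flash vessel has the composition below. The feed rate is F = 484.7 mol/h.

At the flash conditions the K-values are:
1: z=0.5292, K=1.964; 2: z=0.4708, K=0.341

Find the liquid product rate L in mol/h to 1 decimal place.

Let ψ = V/F and solve Σ zᵢ(Kᵢ−1)/(1+ψ(Kᵢ−1)) = 0.
Feasibility: ΣzᵢKᵢ = 1.1999, Σzᵢ/Kᵢ = 1.6501 — both > 1, two phases present.
Newton–Raphson from ψ = 0.35:
  ψ = 0.3500: g = -0.02182, g' = -0.6204 → ψ = 0.3148
  ψ = 0.3148: g = -0.00010, g' = -0.6150 → ψ = 0.3147
Converged at ψ = 0.3147.
Then V = ψ·F = 0.3147·484.7 = 152.5 mol/h and L = F − V = 332.2 mol/h.

L = 332.2 mol/h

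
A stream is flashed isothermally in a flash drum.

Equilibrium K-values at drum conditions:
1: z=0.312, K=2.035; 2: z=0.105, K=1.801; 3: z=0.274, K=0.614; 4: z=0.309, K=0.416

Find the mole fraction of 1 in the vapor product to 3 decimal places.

Newton iteration, V/F⁰ = 0.5:
  V/F = 0.500: g = -0.1131, g' = -0.452 → V/F = 0.250
  V/F = 0.250: g = -0.0018, g' = -0.452 → V/F = 0.246
Converged at V/F = 0.246.
Compositions from xᵢ = zᵢ/(1+V/F(Kᵢ−1)), yᵢ = Kᵢxᵢ:
  1: x = 0.249, y = 0.506
  2: x = 0.088, y = 0.158
  3: x = 0.303, y = 0.186
  4: x = 0.361, y = 0.150

y_1 = 0.506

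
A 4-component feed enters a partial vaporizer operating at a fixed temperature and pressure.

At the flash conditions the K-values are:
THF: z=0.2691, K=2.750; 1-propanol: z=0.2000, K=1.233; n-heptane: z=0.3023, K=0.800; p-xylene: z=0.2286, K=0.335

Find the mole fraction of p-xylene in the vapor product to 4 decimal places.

y_p-xylene = 0.1143

Newton–Raphson from β = 0.5:
  β = 0.5000: g = -0.00202, g' = -0.4849 → β = 0.4958
Converged at β = 0.4958.
Compositions from xᵢ = zᵢ/(1+β(Kᵢ−1)), yᵢ = Kᵢxᵢ:
  THF: x = 0.1441, y = 0.3962
  1-propanol: x = 0.1793, y = 0.2211
  n-heptane: x = 0.3356, y = 0.2685
  p-xylene: x = 0.3411, y = 0.1143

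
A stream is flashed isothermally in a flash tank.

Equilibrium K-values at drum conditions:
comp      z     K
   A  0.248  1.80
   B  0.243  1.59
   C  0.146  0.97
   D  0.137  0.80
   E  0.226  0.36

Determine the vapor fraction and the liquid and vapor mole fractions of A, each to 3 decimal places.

ψ = 0.514, x_A = 0.176, y_A = 0.316

Let ψ = V/F and solve Σ zᵢ(Kᵢ−1)/(1+ψ(Kᵢ−1)) = 0.
Feasibility: ΣzᵢKᵢ = 1.165, Σzᵢ/Kᵢ = 1.240 — both > 1, two phases present.
Newton–Raphson from ψ = 0.5:
  ψ = 0.500: g = 0.0048, g' = -0.339 → ψ = 0.514
Converged at ψ = 0.514.
Compositions from xᵢ = zᵢ/(1+ψ(Kᵢ−1)), yᵢ = Kᵢxᵢ:
  A: x = 0.176, y = 0.316
  B: x = 0.186, y = 0.296
  C: x = 0.148, y = 0.144
  D: x = 0.153, y = 0.122
  E: x = 0.337, y = 0.121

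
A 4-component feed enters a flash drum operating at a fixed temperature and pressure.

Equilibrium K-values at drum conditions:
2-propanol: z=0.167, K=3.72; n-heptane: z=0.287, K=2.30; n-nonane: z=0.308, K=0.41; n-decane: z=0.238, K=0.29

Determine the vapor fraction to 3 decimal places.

Rachford–Rice: g(ψ) = Σ zᵢ(Kᵢ−1)/(1+ψ(Kᵢ−1)) = 0.
Feasibility: ΣzᵢKᵢ = 1.477, Σzᵢ/Kᵢ = 1.742 — both > 1, two phases present.
Newton–Raphson from ψ = 0.45:
  ψ = 0.450: g = -0.0561, g' = -0.901 → ψ = 0.388
Converged at ψ = 0.388.

ψ = 0.388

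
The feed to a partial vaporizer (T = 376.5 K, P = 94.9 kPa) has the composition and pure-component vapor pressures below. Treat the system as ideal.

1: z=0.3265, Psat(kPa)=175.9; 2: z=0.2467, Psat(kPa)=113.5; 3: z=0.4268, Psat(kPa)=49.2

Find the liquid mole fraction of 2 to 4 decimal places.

Raoult's law: Kᵢ = Pᵢˢᵃᵗ/P = Pᵢˢᵃᵗ/94.9.
  K_1 = 175.9/94.9 = 1.853530, K_2 = 113.5/94.9 = 1.195996, K_3 = 49.2/94.9 = 0.518440
Rachford–Rice: g(V/F) = Σ zᵢ(Kᵢ−1)/(1+V/F(Kᵢ−1)) = 0.
Check two-phase: ΣzᵢKᵢ = 1.1215 > 1 and Σzᵢ/Kᵢ = 1.2057 > 1, so g(0) = 0.1215 > 0 and g(1) = -0.2057 < 0.
Iterate (Newton) starting at V/F = 0.5:
  V/F = 0.5000: g = -0.03135, g' = -0.2964 → V/F = 0.3942
  V/F = 0.3942: g = -0.00029, g' = -0.2921 → V/F = 0.3932
Converged at V/F = 0.3932.
Compositions from xᵢ = zᵢ/(1+V/F(Kᵢ−1)), yᵢ = Kᵢxᵢ:
  1: x = 0.2445, y = 0.4531
  2: x = 0.2290, y = 0.2739
  3: x = 0.5265, y = 0.2730

x_2 = 0.2290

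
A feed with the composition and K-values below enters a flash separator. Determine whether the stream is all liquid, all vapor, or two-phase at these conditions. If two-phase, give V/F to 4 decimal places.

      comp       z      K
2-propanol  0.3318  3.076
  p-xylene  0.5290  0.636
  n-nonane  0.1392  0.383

two-phase, V/F = 0.4620

ΣzᵢKᵢ = 1.4104; Σzᵢ/Kᵢ = 1.3031.
Both exceed 1, so a two-phase solution exists.
Let ψ = V/F and solve Σ zᵢ(Kᵢ−1)/(1+ψ(Kᵢ−1)) = 0.
Iterate (Newton) starting at ψ = 0.5:
  ψ = 0.5000: g = -0.02161, g' = -0.5599 → ψ = 0.4614
  ψ = 0.4614: g = 0.00033, g' = -0.5779 → ψ = 0.4620
Converged at ψ = 0.4620.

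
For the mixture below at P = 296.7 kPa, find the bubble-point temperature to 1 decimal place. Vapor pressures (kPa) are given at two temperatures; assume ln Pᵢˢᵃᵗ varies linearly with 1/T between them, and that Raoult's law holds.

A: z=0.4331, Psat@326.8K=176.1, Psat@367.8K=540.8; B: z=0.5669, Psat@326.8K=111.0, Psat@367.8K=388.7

T = 351.9 K

Bubble-point temperature: ΣzᵢPᵢˢᵃᵗ(T) = P. Interpolate ln Pᵢˢᵃᵗ = aᵢ + bᵢ/T.
  T = 326.8 K: ΣzᵢPᵢˢᵃᵗ = 139.19 kPa
  T = 367.8 K: ΣzᵢPᵢˢᵃᵗ = 454.57 kPa
  T = 347.3 K: ΣzᵢPᵢˢᵃᵗ = 260.35 kPa
  T = 357.6 K: ΣzᵢPᵢˢᵃᵗ = 347.20 kPa
  T = 352.5 K: ΣzᵢPᵢˢᵃᵗ = 301.70 kPa
  T = 349.9 K: ΣzᵢPᵢˢᵃᵗ = 280.41 kPa
Interpolating between 349.9 K and 352.5 K gives T ≈ 351.9 K.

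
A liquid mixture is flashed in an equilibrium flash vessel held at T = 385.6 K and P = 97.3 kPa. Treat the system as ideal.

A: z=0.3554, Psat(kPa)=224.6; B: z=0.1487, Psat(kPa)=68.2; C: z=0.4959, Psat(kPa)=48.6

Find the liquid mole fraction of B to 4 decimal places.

x_B = 0.1626

Raoult's law: Kᵢ = Pᵢˢᵃᵗ/P = Pᵢˢᵃᵗ/97.3.
  K_A = 224.6/97.3 = 2.308325, K_B = 68.2/97.3 = 0.700925, K_C = 48.6/97.3 = 0.499486
Newton iteration, ψ⁰ = 0.5:
  ψ = 0.5000: g = -0.10225, g' = -0.4617 → ψ = 0.2785
  ψ = 0.2785: g = 0.00386, g' = -0.5103 → ψ = 0.2861
Converged at ψ = 0.2861.
Compositions from xᵢ = zᵢ/(1+ψ(Kᵢ−1)), yᵢ = Kᵢxᵢ:
  A: x = 0.2586, y = 0.5969
  B: x = 0.1626, y = 0.1140
  C: x = 0.5788, y = 0.2891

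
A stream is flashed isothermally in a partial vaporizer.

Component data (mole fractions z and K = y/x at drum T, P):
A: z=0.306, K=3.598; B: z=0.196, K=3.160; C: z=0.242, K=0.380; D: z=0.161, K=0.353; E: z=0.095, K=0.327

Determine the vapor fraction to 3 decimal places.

ψ = 0.579

Material balance + equilibrium reduce to Σ zᵢ(Kᵢ−1)/(1+ψ(Kᵢ−1)) = 0.
Check two-phase: ΣzᵢKᵢ = 1.900 > 1 and Σzᵢ/Kᵢ = 1.531 > 1, so g(0) = 0.900 > 0 and g(1) = -0.531 < 0.
Newton–Raphson from ψ = 0.5:
  ψ = 0.500: g = 0.0815, g' = -1.043 → ψ = 0.578
  ψ = 0.578: g = 0.0010, g' = -1.024 → ψ = 0.579
Converged at ψ = 0.579.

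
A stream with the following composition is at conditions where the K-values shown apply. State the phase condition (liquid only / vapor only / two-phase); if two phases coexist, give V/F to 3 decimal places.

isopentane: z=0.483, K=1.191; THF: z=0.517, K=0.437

liquid only

ΣzᵢKᵢ = 0.801; Σzᵢ/Kᵢ = 1.589.
Since ΣzᵢKᵢ < 1 the mixture is below its bubble point — single liquid phase.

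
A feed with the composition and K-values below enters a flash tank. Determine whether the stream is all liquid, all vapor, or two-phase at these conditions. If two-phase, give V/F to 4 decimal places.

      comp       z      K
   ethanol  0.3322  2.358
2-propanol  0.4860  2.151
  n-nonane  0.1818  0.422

all vapor

ΣzᵢKᵢ = 1.9054; Σzᵢ/Kᵢ = 0.7976.
Since Σzᵢ/Kᵢ < 1 the mixture is above its dew point — single vapor phase.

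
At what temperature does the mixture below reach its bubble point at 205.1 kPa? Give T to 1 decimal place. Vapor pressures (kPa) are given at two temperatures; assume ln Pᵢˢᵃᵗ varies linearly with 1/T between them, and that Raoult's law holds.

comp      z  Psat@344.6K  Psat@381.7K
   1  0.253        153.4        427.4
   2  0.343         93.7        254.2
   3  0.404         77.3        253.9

Bubble-point temperature: ΣzᵢPᵢˢᵃᵗ(T) = P. Interpolate ln Pᵢˢᵃᵗ = aᵢ + bᵢ/T.
  T = 344.6 K: ΣzᵢPᵢˢᵃᵗ = 102.18 kPa
  T = 381.7 K: ΣzᵢPᵢˢᵃᵗ = 297.90 kPa
  T = 363.1 K: ΣzᵢPᵢˢᵃᵗ = 178.89 kPa
  T = 372.4 K: ΣzᵢPᵢˢᵃᵗ = 232.28 kPa
  T = 367.8 K: ΣzᵢPᵢˢᵃᵗ = 204.45 kPa
  T = 370.1 K: ΣzᵢPᵢˢᵃᵗ = 218.01 kPa
Interpolating between 367.8 K and 370.1 K gives T ≈ 367.9 K.

T = 367.9 K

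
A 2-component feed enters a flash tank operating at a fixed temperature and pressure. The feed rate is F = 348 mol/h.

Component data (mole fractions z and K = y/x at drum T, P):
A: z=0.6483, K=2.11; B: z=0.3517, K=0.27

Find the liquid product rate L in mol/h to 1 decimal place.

L = 149.2 mol/h

Binary case is linear: z₁(K₁−1)(1+ψ(K₂−1)) + z₂(K₂−1)(1+ψ(K₁−1)) = 0
⇒ ψ = [z₁(K₁−1)+z₂(K₂−1)] / [−(K₁−1)(K₂−1)] = 0.46287/0.81030 = 0.5712
Then V = ψ·F = 0.5712·348 = 198.8 mol/h and L = F − V = 149.2 mol/h.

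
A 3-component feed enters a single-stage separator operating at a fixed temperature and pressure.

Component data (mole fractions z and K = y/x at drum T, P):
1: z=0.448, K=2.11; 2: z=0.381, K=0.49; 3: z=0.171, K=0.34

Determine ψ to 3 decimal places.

Let ψ = V/F and solve Σ zᵢ(Kᵢ−1)/(1+ψ(Kᵢ−1)) = 0.
g(0) = ΣzᵢKᵢ − 1 = 0.190 and g(1) = 1 − Σzᵢ/Kᵢ = -0.493, so a root lies in (0, 1).
Newton–Raphson from ψ = 0.5:
  ψ = 0.500: g = -0.1095, g' = -0.573 → ψ = 0.309
  ψ = 0.309: g = -0.0021, g' = -0.563 → ψ = 0.305
Converged at ψ = 0.305.

ψ = 0.305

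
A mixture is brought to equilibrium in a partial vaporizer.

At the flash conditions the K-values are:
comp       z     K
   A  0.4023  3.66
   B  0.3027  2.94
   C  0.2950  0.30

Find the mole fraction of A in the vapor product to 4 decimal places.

y_A = 0.4409

Newton iteration, V/F⁰ = 0.5:
  V/F = 0.5000: g = 0.43968, g' = -1.1600 → V/F = 0.8790
  V/F = 0.8790: g = 0.00082, g' = -1.3879 → V/F = 0.8796
Converged at V/F = 0.8796.
Compositions from xᵢ = zᵢ/(1+V/F(Kᵢ−1)), yᵢ = Kᵢxᵢ:
  A: x = 0.1205, y = 0.4409
  B: x = 0.1118, y = 0.3288
  C: x = 0.7677, y = 0.2303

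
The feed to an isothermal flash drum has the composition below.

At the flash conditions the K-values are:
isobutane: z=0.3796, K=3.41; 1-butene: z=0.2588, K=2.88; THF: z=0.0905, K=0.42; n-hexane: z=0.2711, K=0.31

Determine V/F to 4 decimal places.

V/F = 0.7924

Newton–Raphson from V/F = 0.5:
  V/F = 0.5000: g = 0.30617, g' = -1.0577 → V/F = 0.7895
  V/F = 0.7895: g = 0.00334, g' = -1.1362 → V/F = 0.7924
Converged at V/F = 0.7924.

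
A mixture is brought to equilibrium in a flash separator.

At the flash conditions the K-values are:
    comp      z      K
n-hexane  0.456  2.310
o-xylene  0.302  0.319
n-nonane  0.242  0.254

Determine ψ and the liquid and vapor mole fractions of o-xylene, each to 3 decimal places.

ψ = 0.227, x_o-xylene = 0.357, y_o-xylene = 0.114

Newton–Raphson from ψ = 0.34:
  ψ = 0.340: g = -0.0962, g' = -0.854 → ψ = 0.227
Converged at ψ = 0.227.
Compositions from xᵢ = zᵢ/(1+ψ(Kᵢ−1)), yᵢ = Kᵢxᵢ:
  n-hexane: x = 0.352, y = 0.812
  o-xylene: x = 0.357, y = 0.114
  n-nonane: x = 0.291, y = 0.074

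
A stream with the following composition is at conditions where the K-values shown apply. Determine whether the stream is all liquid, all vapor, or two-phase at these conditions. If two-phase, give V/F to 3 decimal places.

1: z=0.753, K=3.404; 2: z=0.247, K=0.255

two-phase, V/F = 0.908

ΣzᵢKᵢ = 2.626; Σzᵢ/Kᵢ = 1.190.
Both exceed 1, so a two-phase solution exists.
Material balance + equilibrium reduce to Σ zᵢ(Kᵢ−1)/(1+ψ(Kᵢ−1)) = 0.
Iterate (Newton) starting at ψ = 0.4:
  ψ = 0.400: g = 0.6607, g' = -1.409 → ψ = 0.869
  ψ = 0.869: g = 0.0643, g' = -1.558 → ψ = 0.910
  ψ = 0.910: g = -0.0038, g' = -1.751 → ψ = 0.908
Converged at ψ = 0.908.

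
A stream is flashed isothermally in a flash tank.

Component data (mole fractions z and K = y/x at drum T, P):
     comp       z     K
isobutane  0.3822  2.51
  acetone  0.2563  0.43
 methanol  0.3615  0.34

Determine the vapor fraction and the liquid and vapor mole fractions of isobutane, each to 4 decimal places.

ψ = 0.2042, x_isobutane = 0.2921, y_isobutane = 0.7332

Iterate (Newton) starting at ψ = 0.31:
  ψ = 0.3100: g = -0.08430, g' = -0.7761 → ψ = 0.2014
  ψ = 0.2014: g = 0.00236, g' = -0.8281 → ψ = 0.2042
Converged at ψ = 0.2042.
Compositions from xᵢ = zᵢ/(1+ψ(Kᵢ−1)), yᵢ = Kᵢxᵢ:
  isobutane: x = 0.2921, y = 0.7332
  acetone: x = 0.2901, y = 0.1247
  methanol: x = 0.4178, y = 0.1421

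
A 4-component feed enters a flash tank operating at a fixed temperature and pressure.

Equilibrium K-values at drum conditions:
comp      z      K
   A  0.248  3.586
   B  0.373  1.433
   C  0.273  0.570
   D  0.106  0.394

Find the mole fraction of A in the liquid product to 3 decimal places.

Let ψ = V/F and solve Σ zᵢ(Kᵢ−1)/(1+ψ(Kᵢ−1)) = 0.
g(0) = ΣzᵢKᵢ − 1 = 0.621 and g(1) = 1 − Σzᵢ/Kᵢ = -0.077, so a root lies in (0, 1).
Iterate (Newton) starting at ψ = 0.5:
  ψ = 0.500: g = 0.1708, g' = -0.525 → ψ = 0.825
  ψ = 0.825: g = 0.0131, g' = -0.484 → ψ = 0.852
Converged at ψ = 0.852.
Compositions from xᵢ = zᵢ/(1+ψ(Kᵢ−1)), yᵢ = Kᵢxᵢ:
  A: x = 0.077, y = 0.278
  B: x = 0.272, y = 0.390
  C: x = 0.431, y = 0.246
  D: x = 0.219, y = 0.086

x_A = 0.077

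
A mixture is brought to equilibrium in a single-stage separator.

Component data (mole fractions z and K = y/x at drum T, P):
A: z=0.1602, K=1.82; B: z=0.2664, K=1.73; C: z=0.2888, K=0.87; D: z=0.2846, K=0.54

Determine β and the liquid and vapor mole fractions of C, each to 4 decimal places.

Rachford–Rice: g(β) = Σ zᵢ(Kᵢ−1)/(1+β(Kᵢ−1)) = 0.
Check two-phase: ΣzᵢKᵢ = 1.1574 > 1 and Σzᵢ/Kᵢ = 1.1010 > 1, so g(0) = 0.1574 > 0 and g(1) = -0.1010 < 0.
Newton iteration, β⁰ = 0.5:
  β = 0.5000: g = 0.02546, g' = -0.2375 → β = 0.6072
  β = 0.6072: g = 0.00003, g' = -0.2379 → β = 0.6073
Converged at β = 0.6073.
Compositions from xᵢ = zᵢ/(1+β(Kᵢ−1)), yᵢ = Kᵢxᵢ:
  A: x = 0.1069, y = 0.1946
  B: x = 0.1846, y = 0.3193
  C: x = 0.3136, y = 0.2728
  D: x = 0.3949, y = 0.2133

β = 0.6073, x_C = 0.3136, y_C = 0.2728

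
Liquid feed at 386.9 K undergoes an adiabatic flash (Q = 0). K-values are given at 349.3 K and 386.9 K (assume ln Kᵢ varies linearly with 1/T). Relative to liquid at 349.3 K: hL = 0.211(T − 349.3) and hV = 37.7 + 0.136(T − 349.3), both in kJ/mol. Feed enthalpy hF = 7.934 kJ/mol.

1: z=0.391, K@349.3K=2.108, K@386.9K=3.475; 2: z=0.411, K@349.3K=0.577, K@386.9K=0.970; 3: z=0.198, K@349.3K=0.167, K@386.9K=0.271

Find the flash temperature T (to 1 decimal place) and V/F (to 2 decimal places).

T = 351.7 K, V/F = 0.20

Adiabatic flash: solve Rachford–Rice at each trial T, then check hF = ψ·hV(T) + (1−ψ)·hL(T).
  T = 349.3 K: K = (2.108, 0.577, 0.167), RR gives ψ = 0.146, H_out = 5.494 kJ/mol
  T = 386.9 K: K = (3.475, 0.970, 0.271), RR gives ψ = 0.760, H_out = 34.426 kJ/mol
  T = 368.1 K: K = (2.741, 0.758, 0.215), RR gives ψ = 0.493, H_out = 21.864 kJ/mol
  T = 358.7 K: K = (2.412, 0.664, 0.190), RR gives ψ = 0.334, H_out = 14.326 kJ/mol
  T = 354.0 K: K = (2.257, 0.619, 0.178), RR gives ψ = 0.244, H_out = 10.118 kJ/mol
  T = 351.6 K: K = (2.180, 0.598, 0.173), RR gives ψ = 0.195, H_out = 7.818 kJ/mol
Linear interpolation between T = 351.6 (H_out = 7.818) and T = 354.0 (H_out = 10.118) on hF = 7.934 gives T ≈ 351.7 K, at which ψ = 0.20.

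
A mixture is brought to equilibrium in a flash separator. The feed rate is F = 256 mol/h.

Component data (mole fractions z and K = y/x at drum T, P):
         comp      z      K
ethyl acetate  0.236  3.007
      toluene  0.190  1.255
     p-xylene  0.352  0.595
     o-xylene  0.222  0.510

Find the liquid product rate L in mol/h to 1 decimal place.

L = 152.9 mol/h

Material balance + equilibrium reduce to Σ zᵢ(Kᵢ−1)/(1+β(Kᵢ−1)) = 0.
g(0) = ΣzᵢKᵢ − 1 = 0.271 and g(1) = 1 − Σzᵢ/Kᵢ = -0.257, so a root lies in (0, 1).
Newton–Raphson from β = 0.51:
  β = 0.510: g = -0.0477, g' = -0.428 → β = 0.399
  β = 0.399: g = 0.0020, g' = -0.468 → β = 0.403
Converged at β = 0.403.
Then V = β·F = 0.4027·256 = 103.1 mol/h and L = F − V = 152.9 mol/h.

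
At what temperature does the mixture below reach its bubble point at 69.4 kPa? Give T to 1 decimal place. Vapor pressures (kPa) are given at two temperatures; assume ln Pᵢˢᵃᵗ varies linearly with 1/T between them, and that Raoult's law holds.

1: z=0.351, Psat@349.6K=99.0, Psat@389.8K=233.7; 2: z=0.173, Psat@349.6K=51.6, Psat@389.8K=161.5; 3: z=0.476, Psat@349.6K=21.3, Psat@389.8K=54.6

T = 359.8 K

Bubble-point temperature: ΣzᵢPᵢˢᵃᵗ(T) = P. Interpolate ln Pᵢˢᵃᵗ = aᵢ + bᵢ/T.
  T = 349.6 K: ΣzᵢPᵢˢᵃᵗ = 53.81 kPa
  T = 389.8 K: ΣzᵢPᵢˢᵃᵗ = 135.96 kPa
  T = 369.7 K: ΣzᵢPᵢˢᵃᵗ = 87.59 kPa
  T = 359.6 K: ΣzᵢPᵢˢᵃᵗ = 69.02 kPa
  T = 364.6 K: ΣzᵢPᵢˢᵃᵗ = 77.78 kPa
  T = 362.1 K: ΣzᵢPᵢˢᵃᵗ = 73.30 kPa
Interpolating between 359.6 K and 362.1 K gives T ≈ 359.8 K.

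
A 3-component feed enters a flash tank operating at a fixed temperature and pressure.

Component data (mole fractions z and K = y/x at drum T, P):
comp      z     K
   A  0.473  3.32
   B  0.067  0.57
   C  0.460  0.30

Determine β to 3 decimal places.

β = 0.478

Let β = V/F and solve Σ zᵢ(Kᵢ−1)/(1+β(Kᵢ−1)) = 0.
Check two-phase: ΣzᵢKᵢ = 1.747 > 1 and Σzᵢ/Kᵢ = 1.793 > 1, so g(0) = 0.747 > 0 and g(1) = -0.793 < 0.
Newton iteration, β⁰ = 0.5:
  β = 0.500: g = -0.0240, g' = -1.099 → β = 0.478
Converged at β = 0.478.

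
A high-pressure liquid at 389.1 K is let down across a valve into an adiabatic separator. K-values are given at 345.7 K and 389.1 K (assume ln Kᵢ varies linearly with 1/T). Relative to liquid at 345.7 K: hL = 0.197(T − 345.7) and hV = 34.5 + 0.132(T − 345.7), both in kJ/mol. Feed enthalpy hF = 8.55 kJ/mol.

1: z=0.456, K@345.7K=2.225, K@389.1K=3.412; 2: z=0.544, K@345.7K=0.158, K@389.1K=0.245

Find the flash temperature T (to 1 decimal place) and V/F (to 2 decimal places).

T = 356.4 K, V/F = 0.19

Adiabatic flash: solve Rachford–Rice at each trial T, then check hF = ψ·hV(T) + (1−ψ)·hL(T).
  T = 345.7 K: K = (2.225, 0.158), RR gives ψ = 0.097, H_out = 3.363 kJ/mol
  T = 389.1 K: K = (3.412, 0.245), RR gives ψ = 0.378, H_out = 20.538 kJ/mol
  T = 367.4 K: K = (2.790, 0.199), RR gives ψ = 0.266, H_out = 13.065 kJ/mol
  T = 356.5 K: K = (2.499, 0.178), RR gives ψ = 0.192, H_out = 8.611 kJ/mol
  T = 351.1 K: K = (2.360, 0.168), RR gives ψ = 0.148, H_out = 6.118 kJ/mol
  T = 353.8 K: K = (2.429, 0.173), RR gives ψ = 0.171, H_out = 7.393 kJ/mol
  T = 355.1 K: K = (2.463, 0.175), RR gives ψ = 0.181, H_out = 7.986 kJ/mol
Linear interpolation between T = 355.1 (H_out = 7.986) and T = 356.5 (H_out = 8.611) on hF = 8.55 gives T ≈ 356.4 K, at which ψ = 0.19.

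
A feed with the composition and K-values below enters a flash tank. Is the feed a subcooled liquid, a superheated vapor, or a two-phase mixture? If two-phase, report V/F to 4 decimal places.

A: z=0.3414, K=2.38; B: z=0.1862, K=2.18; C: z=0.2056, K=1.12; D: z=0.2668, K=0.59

ΣzᵢKᵢ = 1.6061; Σzᵢ/Kᵢ = 0.8646.
Since Σzᵢ/Kᵢ < 1 the mixture is above its dew point — single vapor phase.

superheated vapor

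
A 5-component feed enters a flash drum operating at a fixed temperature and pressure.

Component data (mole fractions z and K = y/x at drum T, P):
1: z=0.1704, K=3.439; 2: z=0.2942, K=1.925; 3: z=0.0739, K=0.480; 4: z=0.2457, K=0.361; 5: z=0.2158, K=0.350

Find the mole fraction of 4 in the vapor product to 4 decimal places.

y_4 = 0.1141

Material balance + equilibrium reduce to Σ zᵢ(Kᵢ−1)/(1+β(Kᵢ−1)) = 0.
g(0) = ΣzᵢKᵢ − 1 = 0.3520 and g(1) = 1 − Σzᵢ/Kᵢ = -0.6535, so a root lies in (0, 1).
Iterate (Newton) starting at β = 0.5:
  β = 0.5000: g = -0.11713, g' = -0.7767 → β = 0.3492
  β = 0.3492: g = -0.00037, g' = -0.7881 → β = 0.3487
Converged at β = 0.3487.
Compositions from xᵢ = zᵢ/(1+β(Kᵢ−1)), yᵢ = Kᵢxᵢ:
  1: x = 0.0921, y = 0.3167
  2: x = 0.2224, y = 0.4282
  3: x = 0.0903, y = 0.0433
  4: x = 0.3162, y = 0.1141
  5: x = 0.2791, y = 0.0977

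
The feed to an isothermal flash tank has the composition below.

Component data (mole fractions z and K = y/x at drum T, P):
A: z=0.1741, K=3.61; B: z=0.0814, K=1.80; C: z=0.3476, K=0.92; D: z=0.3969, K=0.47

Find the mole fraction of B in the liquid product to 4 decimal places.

Rachford–Rice: g(ψ) = Σ zᵢ(Kᵢ−1)/(1+ψ(Kᵢ−1)) = 0.
g(0) = ΣzᵢKᵢ − 1 = 0.2814 and g(1) = 1 − Σzᵢ/Kᵢ = -0.3157, so a root lies in (0, 1).
Newton–Raphson from ψ = 0.5:
  ψ = 0.5000: g = -0.07152, g' = -0.4586 → ψ = 0.3441
  ψ = 0.3441: g = 0.00461, g' = -0.5304 → ψ = 0.3528
Converged at ψ = 0.3528.
Compositions from xᵢ = zᵢ/(1+ψ(Kᵢ−1)), yᵢ = Kᵢxᵢ:
  A: x = 0.0906, y = 0.3272
  B: x = 0.0635, y = 0.1143
  C: x = 0.3577, y = 0.3291
  D: x = 0.4882, y = 0.2294

x_B = 0.0635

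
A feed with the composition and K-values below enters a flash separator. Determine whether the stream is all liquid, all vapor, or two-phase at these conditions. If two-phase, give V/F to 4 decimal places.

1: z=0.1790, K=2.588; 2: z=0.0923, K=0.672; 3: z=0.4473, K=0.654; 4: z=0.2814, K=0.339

ΣzᵢKᵢ = 0.9132; Σzᵢ/Kᵢ = 1.7206.
Since ΣzᵢKᵢ < 1 the mixture is below its bubble point — single liquid phase.

all liquid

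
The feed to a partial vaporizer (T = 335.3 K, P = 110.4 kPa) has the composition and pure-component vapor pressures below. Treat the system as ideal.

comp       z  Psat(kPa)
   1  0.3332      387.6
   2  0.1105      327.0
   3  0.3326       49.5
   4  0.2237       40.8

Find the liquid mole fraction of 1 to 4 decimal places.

x_1 = 0.1440

Raoult's law: Kᵢ = Pᵢˢᵃᵗ/P = Pᵢˢᵃᵗ/110.4.
  K_1 = 387.6/110.4 = 3.510870, K_2 = 327.0/110.4 = 2.961957, K_3 = 49.5/110.4 = 0.448370, K_4 = 40.8/110.4 = 0.369565
Material balance + equilibrium reduce to Σ zᵢ(Kᵢ−1)/(1+V/F(Kᵢ−1)) = 0.
Feasibility: ΣzᵢKᵢ = 1.7289, Σzᵢ/Kᵢ = 1.4793 — both > 1, two phases present.
Iterate (Newton) starting at V/F = 0.41:
  V/F = 0.4100: g = 0.10510, g' = -0.9714 → V/F = 0.5182
  V/F = 0.5182: g = 0.00470, g' = -0.8959 → V/F = 0.5235
Converged at V/F = 0.5235.
Compositions from xᵢ = zᵢ/(1+V/F(Kᵢ−1)), yᵢ = Kᵢxᵢ:
  1: x = 0.1440, y = 0.5055
  2: x = 0.0545, y = 0.1615
  3: x = 0.4676, y = 0.2097
  4: x = 0.3339, y = 0.1234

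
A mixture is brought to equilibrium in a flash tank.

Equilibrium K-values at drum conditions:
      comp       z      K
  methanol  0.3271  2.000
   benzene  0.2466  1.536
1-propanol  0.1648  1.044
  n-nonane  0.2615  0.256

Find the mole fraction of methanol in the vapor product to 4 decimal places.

Material balance + equilibrium reduce to Σ zᵢ(Kᵢ−1)/(1+V/F(Kᵢ−1)) = 0.
g(0) = ΣzᵢKᵢ − 1 = 0.2720 and g(1) = 1 − Σzᵢ/Kᵢ = -0.5034, so a root lies in (0, 1).
Newton iteration, V/F⁰ = 0.5:
  V/F = 0.5000: g = 0.01960, g' = -0.5568 → V/F = 0.5352
  V/F = 0.5352: g = -0.00042, g' = -0.5815 → V/F = 0.5345
Converged at V/F = 0.5345.
Compositions from xᵢ = zᵢ/(1+V/F(Kᵢ−1)), yᵢ = Kᵢxᵢ:
  methanol: x = 0.2132, y = 0.4263
  benzene: x = 0.1917, y = 0.2944
  1-propanol: x = 0.1610, y = 0.1681
  n-nonane: x = 0.4341, y = 0.1111

y_methanol = 0.4263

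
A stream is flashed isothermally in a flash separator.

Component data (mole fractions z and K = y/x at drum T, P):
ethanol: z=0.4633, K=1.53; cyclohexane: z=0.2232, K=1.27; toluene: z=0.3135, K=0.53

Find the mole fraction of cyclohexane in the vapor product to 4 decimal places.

Rachford–Rice: g(V/F) = Σ zᵢ(Kᵢ−1)/(1+V/F(Kᵢ−1)) = 0.
Check two-phase: ΣzᵢKᵢ = 1.1585 > 1 and Σzᵢ/Kᵢ = 1.0701 > 1, so g(0) = 0.1585 > 0 and g(1) = -0.0701 < 0.
Newton–Raphson from V/F = 0.5:
  V/F = 0.5000: g = 0.05460, g' = -0.2123 → V/F = 0.7572
  V/F = 0.7572: g = -0.00349, g' = -0.2444 → V/F = 0.7429
  V/F = 0.7429: g = -0.00002, g' = -0.2418 → V/F = 0.7428
Converged at V/F = 0.7428.
Compositions from xᵢ = zᵢ/(1+V/F(Kᵢ−1)), yᵢ = Kᵢxᵢ:
  ethanol: x = 0.3324, y = 0.5086
  cyclohexane: x = 0.1859, y = 0.2361
  toluene: x = 0.4817, y = 0.2553

y_cyclohexane = 0.2361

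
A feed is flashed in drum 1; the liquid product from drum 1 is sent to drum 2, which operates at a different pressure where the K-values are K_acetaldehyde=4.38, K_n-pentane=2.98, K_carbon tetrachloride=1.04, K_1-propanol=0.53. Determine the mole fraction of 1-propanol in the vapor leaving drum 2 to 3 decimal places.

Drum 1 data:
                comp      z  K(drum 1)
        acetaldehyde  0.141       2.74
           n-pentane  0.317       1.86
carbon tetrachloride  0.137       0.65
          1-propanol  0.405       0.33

y_1-propanol (drum 2) = 0.375

Drum 1:
Rachford–Rice: g(ψ₁) = Σ zᵢ(Kᵢ−1)/(1+ψ₁(Kᵢ−1)) = 0.
Feasibility: ΣzᵢKᵢ = 1.199, Σzᵢ/Kᵢ = 1.660 — both > 1, two phases present.
Iterate (Newton) starting at ψ₁ = 0.42:
  ψ₁ = 0.420: g = -0.0918, g' = -0.644 → ψ₁ = 0.278
  ψ₁ = 0.278: g = -0.0009, g' = -0.642 → ψ₁ = 0.276
Converged at ψ₁ = 0.276.
Drum-1 compositions:
  acetaldehyde: x = 0.095, y = 0.261
  n-pentane: x = 0.256, y = 0.476
  carbon tetrachloride: x = 0.152, y = 0.099
  1-propanol: x = 0.497, y = 0.164
Drum-2 feed = drum-1 liquid: z₂ = (0.0952, 0.2562, 0.1517, 0.4969).
Drum 2:
Iterate (Newton) starting at ψ₂ = 0.5:
  ψ₂ = 0.500: g = 0.0752, g' = -0.592 → ψ₂ = 0.627
  ψ₂ = 0.627: g = 0.0042, g' = -0.533 → ψ₂ = 0.635
Converged at ψ₂ = 0.635.
  acetaldehyde: x = 0.030, y = 0.133
  n-pentane: x = 0.113, y = 0.338
  carbon tetrachloride: x = 0.148, y = 0.154
  1-propanol: x = 0.708, y = 0.375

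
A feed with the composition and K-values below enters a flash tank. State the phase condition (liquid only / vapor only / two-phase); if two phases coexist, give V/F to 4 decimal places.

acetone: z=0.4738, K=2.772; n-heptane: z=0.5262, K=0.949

ΣzᵢKᵢ = 1.8127; Σzᵢ/Kᵢ = 0.7254.
Since Σzᵢ/Kᵢ < 1 the mixture is above its dew point — single vapor phase.

vapor only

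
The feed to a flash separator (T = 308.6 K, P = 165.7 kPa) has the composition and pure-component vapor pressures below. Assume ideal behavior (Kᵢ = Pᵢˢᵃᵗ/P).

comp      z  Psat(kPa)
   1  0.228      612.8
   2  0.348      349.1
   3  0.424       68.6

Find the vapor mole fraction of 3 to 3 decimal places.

Raoult's law: Kᵢ = Pᵢˢᵃᵗ/P = Pᵢˢᵃᵗ/165.7.
  K_1 = 612.8/165.7 = 3.69825, K_2 = 349.1/165.7 = 2.10682, K_3 = 68.6/165.7 = 0.41400
Rachford–Rice: g(ψ) = Σ zᵢ(Kᵢ−1)/(1+ψ(Kᵢ−1)) = 0.
g(0) = ΣzᵢKᵢ − 1 = 0.752 and g(1) = 1 − Σzᵢ/Kᵢ = -0.251, so a root lies in (0, 1).
Newton–Raphson from ψ = 0.5:
  ψ = 0.500: g = 0.1584, g' = -0.769 → ψ = 0.706
  ψ = 0.706: g = 0.0042, g' = -0.755 → ψ = 0.712
Converged at ψ = 0.712.
Compositions from xᵢ = zᵢ/(1+ψ(Kᵢ−1)), yᵢ = Kᵢxᵢ:
  1: x = 0.078, y = 0.289
  2: x = 0.195, y = 0.410
  3: x = 0.727, y = 0.301

y_3 = 0.301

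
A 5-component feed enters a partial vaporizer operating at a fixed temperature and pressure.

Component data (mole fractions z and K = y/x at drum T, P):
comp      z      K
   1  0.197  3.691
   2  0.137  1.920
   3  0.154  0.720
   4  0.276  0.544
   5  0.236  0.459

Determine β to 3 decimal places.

Rachford–Rice: g(β) = Σ zᵢ(Kᵢ−1)/(1+β(Kᵢ−1)) = 0.
g(0) = ΣzᵢKᵢ − 1 = 0.360 and g(1) = 1 − Σzᵢ/Kᵢ = -0.360, so a root lies in (0, 1).
Newton iteration, β⁰ = 0.49:
  β = 0.490: g = -0.0703, g' = -0.560 → β = 0.364
  β = 0.364: g = 0.0040, g' = -0.633 → β = 0.371
Converged at β = 0.371.

β = 0.371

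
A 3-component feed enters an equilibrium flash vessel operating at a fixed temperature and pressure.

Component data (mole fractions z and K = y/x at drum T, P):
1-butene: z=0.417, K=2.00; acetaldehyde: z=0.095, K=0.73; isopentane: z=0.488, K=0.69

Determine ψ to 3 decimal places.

ψ = 0.790

Material balance + equilibrium reduce to Σ zᵢ(Kᵢ−1)/(1+ψ(Kᵢ−1)) = 0.
g(0) = ΣzᵢKᵢ − 1 = 0.240 and g(1) = 1 − Σzᵢ/Kᵢ = -0.046, so a root lies in (0, 1).
Newton–Raphson from ψ = 0.34:
  ψ = 0.340: g = 0.1138, g' = -0.299 → ψ = 0.720
  ψ = 0.720: g = 0.0157, g' = -0.229 → ψ = 0.789
  ψ = 0.789: g = 0.0002, g' = -0.224 → ψ = 0.790
Converged at ψ = 0.790.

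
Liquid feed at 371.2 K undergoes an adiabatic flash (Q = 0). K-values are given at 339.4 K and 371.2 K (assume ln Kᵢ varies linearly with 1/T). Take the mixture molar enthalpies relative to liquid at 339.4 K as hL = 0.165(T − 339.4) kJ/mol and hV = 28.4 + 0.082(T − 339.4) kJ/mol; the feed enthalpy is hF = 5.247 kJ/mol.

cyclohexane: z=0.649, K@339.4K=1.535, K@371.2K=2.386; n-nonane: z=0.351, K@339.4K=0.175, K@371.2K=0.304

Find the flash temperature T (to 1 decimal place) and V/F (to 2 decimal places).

Adiabatic flash: solve Rachford–Rice at each trial T, then check hF = ψ·hV(T) + (1−ψ)·hL(T).
  T = 339.4 K: K = (1.535, 0.175), RR gives ψ = 0.131, H_out = 3.709 kJ/mol
  T = 371.2 K: K = (2.386, 0.304), RR gives ψ = 0.679, H_out = 22.744 kJ/mol
  T = 355.3 K: K = (1.933, 0.234), RR gives ψ = 0.470, H_out = 15.363 kJ/mol
  T = 347.4 K: K = (1.728, 0.203), RR gives ψ = 0.332, H_out = 10.537 kJ/mol
  T = 343.4 K: K = (1.630, 0.189), RR gives ψ = 0.243, H_out = 7.471 kJ/mol
  T = 341.4 K: K = (1.582, 0.182), RR gives ψ = 0.190, H_out = 5.696 kJ/mol
Linear interpolation between T = 339.4 (H_out = 3.709) and T = 341.4 (H_out = 5.696) on hF = 5.247 gives T ≈ 340.9 K, at which ψ = 0.18.

T = 340.9 K, V/F = 0.18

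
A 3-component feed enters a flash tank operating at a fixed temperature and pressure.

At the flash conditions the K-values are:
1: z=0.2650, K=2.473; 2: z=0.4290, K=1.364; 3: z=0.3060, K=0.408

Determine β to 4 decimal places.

β = 0.7148

Material balance + equilibrium reduce to Σ zᵢ(Kᵢ−1)/(1+β(Kᵢ−1)) = 0.
Feasibility: ΣzᵢKᵢ = 1.3653, Σzᵢ/Kᵢ = 1.1717 — both > 1, two phases present.
Newton–Raphson from β = 0.65:
  β = 0.6500: g = 0.03123, g' = -0.4706 → β = 0.7164
  β = 0.7164: g = -0.00076, g' = -0.4952 → β = 0.7148
Converged at β = 0.7148.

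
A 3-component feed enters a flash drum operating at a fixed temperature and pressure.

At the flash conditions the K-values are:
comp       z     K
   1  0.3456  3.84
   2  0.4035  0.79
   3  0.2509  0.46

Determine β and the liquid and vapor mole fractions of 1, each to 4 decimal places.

β = 0.7216, x_1 = 0.1133, y_1 = 0.4352

Let β = V/F and solve Σ zᵢ(Kᵢ−1)/(1+β(Kᵢ−1)) = 0.
Feasibility: ΣzᵢKᵢ = 1.7613, Σzᵢ/Kᵢ = 1.1462 — both > 1, two phases present.
Iterate (Newton) starting at β = 0.5:
  β = 0.5000: g = 0.12531, g' = -0.6355 → β = 0.6972
  β = 0.6972: g = 0.01280, g' = -0.5265 → β = 0.7215
  β = 0.7215: g = 0.00007, g' = -0.5209 → β = 0.7216
Converged at β = 0.7216.
Compositions from xᵢ = zᵢ/(1+β(Kᵢ−1)), yᵢ = Kᵢxᵢ:
  1: x = 0.1133, y = 0.4352
  2: x = 0.4756, y = 0.3757
  3: x = 0.4111, y = 0.1891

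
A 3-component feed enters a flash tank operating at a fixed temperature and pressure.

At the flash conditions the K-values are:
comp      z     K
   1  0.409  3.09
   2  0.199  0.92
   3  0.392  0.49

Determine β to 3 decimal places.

β = 0.736

Rachford–Rice: g(β) = Σ zᵢ(Kᵢ−1)/(1+β(Kᵢ−1)) = 0.
Check two-phase: ΣzᵢKᵢ = 1.639 > 1 and Σzᵢ/Kᵢ = 1.149 > 1, so g(0) = 0.639 > 0 and g(1) = -0.149 < 0.
Newton–Raphson from β = 0.5:
  β = 0.500: g = 0.1331, g' = -0.612 → β = 0.717
  β = 0.717: g = 0.0099, g' = -0.541 → β = 0.736
Converged at β = 0.736.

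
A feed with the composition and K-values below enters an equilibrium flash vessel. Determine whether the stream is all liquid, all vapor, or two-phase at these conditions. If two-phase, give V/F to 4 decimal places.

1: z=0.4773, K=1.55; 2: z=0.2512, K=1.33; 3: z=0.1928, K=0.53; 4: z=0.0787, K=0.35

two-phase, V/F = 0.7884

ΣzᵢKᵢ = 1.2036; Σzᵢ/Kᵢ = 1.0854.
Both exceed 1, so a two-phase solution exists.
Iterate (Newton) starting at ψ = 0.5:
  ψ = 0.5000: g = 0.08281, g' = -0.2547 → ψ = 0.8251
  ψ = 0.8251: g = -0.01261, g' = -0.3535 → ψ = 0.7894
  ψ = 0.7894: g = -0.00033, g' = -0.3353 → ψ = 0.7884
Converged at ψ = 0.7884.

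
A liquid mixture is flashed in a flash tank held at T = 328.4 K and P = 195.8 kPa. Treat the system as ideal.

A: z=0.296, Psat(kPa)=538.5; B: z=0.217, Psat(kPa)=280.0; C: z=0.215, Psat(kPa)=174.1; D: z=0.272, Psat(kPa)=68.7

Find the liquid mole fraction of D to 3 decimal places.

Raoult's law: Kᵢ = Pᵢˢᵃᵗ/P = Pᵢˢᵃᵗ/195.8.
  K_A = 538.5/195.8 = 2.75026, K_B = 280.0/195.8 = 1.43003, K_C = 174.1/195.8 = 0.88917, K_D = 68.7/195.8 = 0.35087
Material balance + equilibrium reduce to Σ zᵢ(Kᵢ−1)/(1+ψ(Kᵢ−1)) = 0.
g(0) = ΣzᵢKᵢ − 1 = 0.411 and g(1) = 1 − Σzᵢ/Kᵢ = -0.276, so a root lies in (0, 1).
Newton iteration, ψ⁰ = 0.4:
  ψ = 0.400: g = 0.1209, g' = -0.555 → ψ = 0.618
  ψ = 0.618: g = 0.0022, g' = -0.557 → ψ = 0.622
Converged at ψ = 0.622.
Compositions from xᵢ = zᵢ/(1+ψ(Kᵢ−1)), yᵢ = Kᵢxᵢ:
  A: x = 0.142, y = 0.390
  B: x = 0.171, y = 0.245
  C: x = 0.231, y = 0.205
  D: x = 0.456, y = 0.160

x_D = 0.456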